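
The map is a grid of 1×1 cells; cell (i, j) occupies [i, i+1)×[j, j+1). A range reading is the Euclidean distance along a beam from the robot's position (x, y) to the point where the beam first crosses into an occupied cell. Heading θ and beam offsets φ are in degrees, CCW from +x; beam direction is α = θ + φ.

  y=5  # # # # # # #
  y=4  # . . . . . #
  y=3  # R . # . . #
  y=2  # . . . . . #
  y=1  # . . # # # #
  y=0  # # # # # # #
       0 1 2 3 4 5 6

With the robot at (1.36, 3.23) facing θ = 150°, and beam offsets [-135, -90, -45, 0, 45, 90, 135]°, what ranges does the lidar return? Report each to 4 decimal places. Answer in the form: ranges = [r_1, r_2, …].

ranges = [1.6979, 2.0438, 1.3909, 0.4157, 0.3727, 0.7200, 2.3087]

beam 1: φ=-135°, α=15°
  direction (0.9659, 0.2588); cell (1,3); t to first gridline: x 0.6626, y 2.9751 (then +1.0353 / +3.8637)
    (2,3) via x @ 0.6626
    (3,3) via x @ 1.6979  # hit
  → r_1 = 1.6979
beam 2: φ=-90°, α=60°
  direction (0.5000, 0.8660); cell (1,3); t to first gridline: x 1.2800, y 0.8891 (then +2.0000 / +1.1547)
    (1,4) via y @ 0.8891
    (2,4) via x @ 1.2800
    (2,5) via y @ 2.0438  # hit
  → r_2 = 2.0438
beam 3: φ=-45°, α=105°
  direction (-0.2588, 0.9659); cell (1,3); t to first gridline: x 1.3909, y 0.7972 (then +3.8637 / +1.0353)
    (1,4) via y @ 0.7972
    (0,4) via x @ 1.3909  # hit
  → r_3 = 1.3909
beam 4: φ=0°, α=150°
  direction (-0.8660, 0.5000); cell (1,3); t to first gridline: x 0.4157, y 1.5400 (then +1.1547 / +2.0000)
    (0,3) via x @ 0.4157  # hit
  → r_4 = 0.4157
beam 5: φ=45°, α=195°
  direction (-0.9659, -0.2588); cell (1,3); t to first gridline: x 0.3727, y 0.8887 (then +1.0353 / +3.8637)
    (0,3) via x @ 0.3727  # hit
  → r_5 = 0.3727
beam 6: φ=90°, α=240°
  direction (-0.5000, -0.8660); cell (1,3); t to first gridline: x 0.7200, y 0.2656 (then +2.0000 / +1.1547)
    (1,2) via y @ 0.2656
    (0,2) via x @ 0.7200  # hit
  → r_6 = 0.7200
beam 7: φ=135°, α=285°
  direction (0.2588, -0.9659); cell (1,3); t to first gridline: x 2.4728, y 0.2381 (then +3.8637 / +1.0353)
    (1,2) via y @ 0.2381
    (1,1) via y @ 1.2734
    (1,0) via y @ 2.3087  # hit
  → r_7 = 2.3087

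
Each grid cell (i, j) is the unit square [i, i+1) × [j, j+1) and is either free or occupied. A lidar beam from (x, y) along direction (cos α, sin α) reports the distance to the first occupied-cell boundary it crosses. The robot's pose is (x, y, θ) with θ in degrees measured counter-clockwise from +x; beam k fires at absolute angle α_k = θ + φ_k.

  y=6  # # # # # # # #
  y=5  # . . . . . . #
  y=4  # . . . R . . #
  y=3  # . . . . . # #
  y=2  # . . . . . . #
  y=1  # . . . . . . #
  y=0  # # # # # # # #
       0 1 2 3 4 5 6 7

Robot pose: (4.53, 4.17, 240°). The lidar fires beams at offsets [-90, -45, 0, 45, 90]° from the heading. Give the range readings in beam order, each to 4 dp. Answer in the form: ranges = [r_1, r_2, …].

ranges = [3.6600, 3.6545, 3.6604, 3.2818, 1.6974]

beam 1: φ=-90°, α=150°
  dir = (cos 150°, sin 150°) = (-0.8660, 0.5000); from cell (4,4)
  next x-line at t=0.6120, next y-line at t=1.6600; Δt_x=1.1547, Δt_y=2.0000
    x: enter (3,4) at t=0.6120
    y: enter (3,5) at t=1.6600
    x: enter (2,5) at t=1.7667
    x: enter (1,5) at t=2.9214
    y: enter (1,6) at t=3.6600 ← occupied
  → r_1 = 3.6600
beam 2: φ=-45°, α=195°
  dir = (cos 195°, sin 195°) = (-0.9659, -0.2588); from cell (4,4)
  next x-line at t=0.5487, next y-line at t=0.6568; Δt_x=1.0353, Δt_y=3.8637
    x: enter (3,4) at t=0.5487
    y: enter (3,3) at t=0.6568
    x: enter (2,3) at t=1.5840
    x: enter (1,3) at t=2.6192
    x: enter (0,3) at t=3.6545 ← occupied
  → r_2 = 3.6545
beam 3: φ=0°, α=240°
  dir = (cos 240°, sin 240°) = (-0.5000, -0.8660); from cell (4,4)
  next x-line at t=1.0600, next y-line at t=0.1963; Δt_x=2.0000, Δt_y=1.1547
    y: enter (4,3) at t=0.1963
    x: enter (3,3) at t=1.0600
    y: enter (3,2) at t=1.3510
    y: enter (3,1) at t=2.5057
    x: enter (2,1) at t=3.0600
    y: enter (2,0) at t=3.6604 ← occupied
  → r_3 = 3.6604
beam 4: φ=45°, α=285°
  dir = (cos 285°, sin 285°) = (0.2588, -0.9659); from cell (4,4)
  next x-line at t=1.8159, next y-line at t=0.1760; Δt_x=3.8637, Δt_y=1.0353
    y: enter (4,3) at t=0.1760
    y: enter (4,2) at t=1.2113
    x: enter (5,2) at t=1.8159
    y: enter (5,1) at t=2.2465
    y: enter (5,0) at t=3.2818 ← occupied
  → r_4 = 3.2818
beam 5: φ=90°, α=330°
  dir = (cos 330°, sin 330°) = (0.8660, -0.5000); from cell (4,4)
  next x-line at t=0.5427, next y-line at t=0.3400; Δt_x=1.1547, Δt_y=2.0000
    y: enter (4,3) at t=0.3400
    x: enter (5,3) at t=0.5427
    x: enter (6,3) at t=1.6974 ← occupied
  → r_5 = 1.6974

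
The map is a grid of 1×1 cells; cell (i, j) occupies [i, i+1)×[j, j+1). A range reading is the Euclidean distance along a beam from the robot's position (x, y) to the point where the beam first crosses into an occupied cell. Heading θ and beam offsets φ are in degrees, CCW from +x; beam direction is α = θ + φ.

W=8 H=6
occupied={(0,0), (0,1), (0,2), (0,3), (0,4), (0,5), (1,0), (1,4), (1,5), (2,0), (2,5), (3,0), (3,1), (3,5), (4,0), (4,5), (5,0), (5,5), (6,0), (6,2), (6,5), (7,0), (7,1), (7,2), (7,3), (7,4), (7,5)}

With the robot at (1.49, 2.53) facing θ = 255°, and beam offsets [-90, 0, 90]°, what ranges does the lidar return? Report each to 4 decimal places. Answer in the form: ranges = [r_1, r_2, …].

ranges = [0.5073, 1.5840, 2.0478]

beam 1: φ=-90°, α=165°
  direction (-0.9659, 0.2588); cell (1,2); t to first gridline: x 0.5073, y 1.8159 (then +1.0353 / +3.8637)
    (0,2) via x @ 0.5073  # hit
  → r_1 = 0.5073
beam 2: φ=0°, α=255°
  direction (-0.2588, -0.9659); cell (1,2); t to first gridline: x 1.8932, y 0.5487 (then +3.8637 / +1.0353)
    (1,1) via y @ 0.5487
    (1,0) via y @ 1.5840  # hit
  → r_2 = 1.5840
beam 3: φ=90°, α=345°
  direction (0.9659, -0.2588); cell (1,2); t to first gridline: x 0.5280, y 2.0478 (then +1.0353 / +3.8637)
    (2,2) via x @ 0.5280
    (3,2) via x @ 1.5633
    (3,1) via y @ 2.0478  # hit
  → r_3 = 2.0478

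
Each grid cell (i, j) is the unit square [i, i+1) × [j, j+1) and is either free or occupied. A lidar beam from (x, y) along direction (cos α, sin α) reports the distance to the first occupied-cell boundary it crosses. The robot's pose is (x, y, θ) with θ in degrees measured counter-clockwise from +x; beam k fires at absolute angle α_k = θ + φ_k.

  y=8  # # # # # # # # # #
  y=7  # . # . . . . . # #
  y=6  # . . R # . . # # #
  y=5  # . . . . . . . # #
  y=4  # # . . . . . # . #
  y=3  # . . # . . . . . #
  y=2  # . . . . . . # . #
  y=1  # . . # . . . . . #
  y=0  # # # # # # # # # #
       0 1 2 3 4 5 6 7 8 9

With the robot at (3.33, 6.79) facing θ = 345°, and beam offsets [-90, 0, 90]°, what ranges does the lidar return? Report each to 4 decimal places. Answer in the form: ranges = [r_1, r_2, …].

ranges = [5.9942, 0.6936, 1.2527]

beam 1: φ=-90°, α=255°
  d=(-0.2588,-0.9659)  start (3,6)  tX=1.2750 tY=0.8179  stride 1/|dx|=3.8637 1/|dy|=1.0353
    cross y-line → (3,5), t=0.8179
    cross x-line → (2,5), t=1.2750
    cross y-line → (2,4), t=1.8531
    cross y-line → (2,3), t=2.8884
    cross y-line → (2,2), t=3.9237
    cross y-line → (2,1), t=4.9590
    cross x-line → (1,1), t=5.1387
    cross y-line → (1,0), t=5.9942 (wall)
  → r_1 = 5.9942
beam 2: φ=0°, α=345°
  d=(0.9659,-0.2588)  start (3,6)  tX=0.6936 tY=3.0523  stride 1/|dx|=1.0353 1/|dy|=3.8637
    cross x-line → (4,6), t=0.6936 (wall)
  → r_2 = 0.6936
beam 3: φ=90°, α=75°
  d=(0.2588,0.9659)  start (3,6)  tX=2.5887 tY=0.2174  stride 1/|dx|=3.8637 1/|dy|=1.0353
    cross y-line → (3,7), t=0.2174
    cross y-line → (3,8), t=1.2527 (wall)
  → r_3 = 1.2527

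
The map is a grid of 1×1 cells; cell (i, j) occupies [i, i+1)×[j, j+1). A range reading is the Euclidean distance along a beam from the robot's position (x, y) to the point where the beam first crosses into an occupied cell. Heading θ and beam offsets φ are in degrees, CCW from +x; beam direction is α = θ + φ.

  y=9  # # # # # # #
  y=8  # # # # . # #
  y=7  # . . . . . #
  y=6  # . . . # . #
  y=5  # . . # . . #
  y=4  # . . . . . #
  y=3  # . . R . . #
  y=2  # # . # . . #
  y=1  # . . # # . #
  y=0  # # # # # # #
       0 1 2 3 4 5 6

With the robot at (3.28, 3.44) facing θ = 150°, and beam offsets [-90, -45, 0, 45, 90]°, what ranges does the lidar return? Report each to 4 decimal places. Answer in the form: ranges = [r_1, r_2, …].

beam 1: φ=-90°, α=60°
  dir = (cos 60°, sin 60°) = (0.5000, 0.8660); from cell (3,3)
  next x-line at t=1.4400, next y-line at t=0.6466; Δt_x=2.0000, Δt_y=1.1547
    y: enter (3,4) at t=0.6466
    x: enter (4,4) at t=1.4400
    y: enter (4,5) at t=1.8013
    y: enter (4,6) at t=2.9560 ← occupied
  → r_1 = 2.9560
beam 2: φ=-45°, α=105°
  dir = (cos 105°, sin 105°) = (-0.2588, 0.9659); from cell (3,3)
  next x-line at t=1.0818, next y-line at t=0.5798; Δt_x=3.8637, Δt_y=1.0353
    y: enter (3,4) at t=0.5798
    x: enter (2,4) at t=1.0818
    y: enter (2,5) at t=1.6150
    y: enter (2,6) at t=2.6503
    y: enter (2,7) at t=3.6856
    y: enter (2,8) at t=4.7209 ← occupied
  → r_2 = 4.7209
beam 3: φ=0°, α=150°
  dir = (cos 150°, sin 150°) = (-0.8660, 0.5000); from cell (3,3)
  next x-line at t=0.3233, next y-line at t=1.1200; Δt_x=1.1547, Δt_y=2.0000
    x: enter (2,3) at t=0.3233
    y: enter (2,4) at t=1.1200
    x: enter (1,4) at t=1.4780
    x: enter (0,4) at t=2.6327 ← occupied
  → r_3 = 2.6327
beam 4: φ=45°, α=195°
  dir = (cos 195°, sin 195°) = (-0.9659, -0.2588); from cell (3,3)
  next x-line at t=0.2899, next y-line at t=1.7000; Δt_x=1.0353, Δt_y=3.8637
    x: enter (2,3) at t=0.2899
    x: enter (1,3) at t=1.3252
    y: enter (1,2) at t=1.7000 ← occupied
  → r_4 = 1.7000
beam 5: φ=90°, α=240°
  dir = (cos 240°, sin 240°) = (-0.5000, -0.8660); from cell (3,3)
  next x-line at t=0.5600, next y-line at t=0.5081; Δt_x=2.0000, Δt_y=1.1547
    y: enter (3,2) at t=0.5081 ← occupied
  → r_5 = 0.5081

ranges = [2.9560, 4.7209, 2.6327, 1.7000, 0.5081]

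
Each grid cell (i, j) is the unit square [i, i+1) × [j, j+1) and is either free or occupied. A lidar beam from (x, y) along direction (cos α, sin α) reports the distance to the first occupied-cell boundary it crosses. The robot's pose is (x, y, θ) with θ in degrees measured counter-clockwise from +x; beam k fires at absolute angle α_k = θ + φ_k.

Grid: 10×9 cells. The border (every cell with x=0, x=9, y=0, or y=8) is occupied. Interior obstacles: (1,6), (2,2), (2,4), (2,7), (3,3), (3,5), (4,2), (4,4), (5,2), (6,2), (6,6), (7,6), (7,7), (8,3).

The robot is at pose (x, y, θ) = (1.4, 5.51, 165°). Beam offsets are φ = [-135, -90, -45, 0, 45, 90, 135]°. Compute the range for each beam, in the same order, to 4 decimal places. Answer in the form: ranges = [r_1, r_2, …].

ranges = [4.9800, 0.5073, 0.5658, 0.4141, 0.4619, 1.5455, 1.2000]

beam 1: φ=-135°, α=30°
  cosα=0.8660 sinα=0.5000 | (1,5) | tMaxX 0.6928 tMaxY 0.9800 | tΔX 1.1547 tΔY 2.0000
    t=0.6928 [x] (2,5)
    t=0.9800 [y] (2,6)
    t=1.8475 [x] (3,6)
    t=2.9800 [y] (3,7)
    t=3.0022 [x] (4,7)
    t=4.1569 [x] (5,7)
    t=4.9800 [y] (5,8) — stop
  → r_1 = 4.9800
beam 2: φ=-90°, α=75°
  cosα=0.2588 sinα=0.9659 | (1,5) | tMaxX 2.3182 tMaxY 0.5073 | tΔX 3.8637 tΔY 1.0353
    t=0.5073 [y] (1,6) — stop
  → r_2 = 0.5073
beam 3: φ=-45°, α=120°
  cosα=-0.5000 sinα=0.8660 | (1,5) | tMaxX 0.8000 tMaxY 0.5658 | tΔX 2.0000 tΔY 1.1547
    t=0.5658 [y] (1,6) — stop
  → r_3 = 0.5658
beam 4: φ=0°, α=165°
  cosα=-0.9659 sinα=0.2588 | (1,5) | tMaxX 0.4141 tMaxY 1.8932 | tΔX 1.0353 tΔY 3.8637
    t=0.4141 [x] (0,5) — stop
  → r_4 = 0.4141
beam 5: φ=45°, α=210°
  cosα=-0.8660 sinα=-0.5000 | (1,5) | tMaxX 0.4619 tMaxY 1.0200 | tΔX 1.1547 tΔY 2.0000
    t=0.4619 [x] (0,5) — stop
  → r_5 = 0.4619
beam 6: φ=90°, α=255°
  cosα=-0.2588 sinα=-0.9659 | (1,5) | tMaxX 1.5455 tMaxY 0.5280 | tΔX 3.8637 tΔY 1.0353
    t=0.5280 [y] (1,4)
    t=1.5455 [x] (0,4) — stop
  → r_6 = 1.5455
beam 7: φ=135°, α=300°
  cosα=0.5000 sinα=-0.8660 | (1,5) | tMaxX 1.2000 tMaxY 0.5889 | tΔX 2.0000 tΔY 1.1547
    t=0.5889 [y] (1,4)
    t=1.2000 [x] (2,4) — stop
  → r_7 = 1.2000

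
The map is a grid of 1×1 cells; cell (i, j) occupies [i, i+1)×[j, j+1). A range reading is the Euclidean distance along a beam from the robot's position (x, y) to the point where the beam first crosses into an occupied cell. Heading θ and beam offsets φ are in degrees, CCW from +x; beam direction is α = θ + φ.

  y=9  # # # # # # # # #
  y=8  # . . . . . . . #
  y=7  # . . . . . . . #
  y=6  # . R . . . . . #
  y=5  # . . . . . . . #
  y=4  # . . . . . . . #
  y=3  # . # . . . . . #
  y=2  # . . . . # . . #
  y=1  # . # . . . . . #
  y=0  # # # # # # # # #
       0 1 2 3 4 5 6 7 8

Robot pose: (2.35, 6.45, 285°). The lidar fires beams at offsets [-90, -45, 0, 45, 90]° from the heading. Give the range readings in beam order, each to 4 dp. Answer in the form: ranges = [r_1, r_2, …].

ranges = [1.3976, 2.7000, 5.6423, 6.5241, 5.8493]

beam 1: φ=-90°, α=195°
  direction (-0.9659, -0.2588); cell (2,6); t to first gridline: x 0.3623, y 1.7387 (then +1.0353 / +3.8637)
    (1,6) via x @ 0.3623
    (0,6) via x @ 1.3976  # hit
  → r_1 = 1.3976
beam 2: φ=-45°, α=240°
  direction (-0.5000, -0.8660); cell (2,6); t to first gridline: x 0.7000, y 0.5196 (then +2.0000 / +1.1547)
    (2,5) via y @ 0.5196
    (1,5) via x @ 0.7000
    (1,4) via y @ 1.6743
    (0,4) via x @ 2.7000  # hit
  → r_2 = 2.7000
beam 3: φ=0°, α=285°
  direction (0.2588, -0.9659); cell (2,6); t to first gridline: x 2.5114, y 0.4659 (then +3.8637 / +1.0353)
    (2,5) via y @ 0.4659
    (2,4) via y @ 1.5012
    (3,4) via x @ 2.5114
    (3,3) via y @ 2.5364
    (3,2) via y @ 3.5717
    (3,1) via y @ 4.6070
    (3,0) via y @ 5.6423  # hit
  → r_3 = 5.6423
beam 4: φ=45°, α=330°
  direction (0.8660, -0.5000); cell (2,6); t to first gridline: x 0.7506, y 0.9000 (then +1.1547 / +2.0000)
    (3,6) via x @ 0.7506
    (3,5) via y @ 0.9000
    (4,5) via x @ 1.9053
    (4,4) via y @ 2.9000
    (5,4) via x @ 3.0600
    (6,4) via x @ 4.2147
    (6,3) via y @ 4.9000
    (7,3) via x @ 5.3694
    (8,3) via x @ 6.5241  # hit
  → r_4 = 6.5241
beam 5: φ=90°, α=15°
  direction (0.9659, 0.2588); cell (2,6); t to first gridline: x 0.6729, y 2.1250 (then +1.0353 / +3.8637)
    (3,6) via x @ 0.6729
    (4,6) via x @ 1.7082
    (4,7) via y @ 2.1250
    (5,7) via x @ 2.7435
    (6,7) via x @ 3.7788
    (7,7) via x @ 4.8140
    (8,7) via x @ 5.8493  # hit
  → r_5 = 5.8493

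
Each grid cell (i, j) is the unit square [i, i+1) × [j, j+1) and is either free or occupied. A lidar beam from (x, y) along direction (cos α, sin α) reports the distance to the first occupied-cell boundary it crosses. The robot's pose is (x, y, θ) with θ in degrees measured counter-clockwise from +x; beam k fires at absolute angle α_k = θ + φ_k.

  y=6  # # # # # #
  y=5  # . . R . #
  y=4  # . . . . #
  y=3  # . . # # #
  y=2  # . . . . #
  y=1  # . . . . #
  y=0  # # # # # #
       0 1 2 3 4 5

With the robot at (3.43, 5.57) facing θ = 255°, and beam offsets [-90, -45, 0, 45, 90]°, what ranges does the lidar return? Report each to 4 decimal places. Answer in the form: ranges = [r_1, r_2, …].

beam 1: φ=-90°, α=165°
  cosα=-0.9659 sinα=0.2588 | (3,5) | tMaxX 0.4452 tMaxY 1.6614 | tΔX 1.0353 tΔY 3.8637
    t=0.4452 [x] (2,5)
    t=1.4804 [x] (1,5)
    t=1.6614 [y] (1,6) — stop
  → r_1 = 1.6614
beam 2: φ=-45°, α=210°
  cosα=-0.8660 sinα=-0.5000 | (3,5) | tMaxX 0.4965 tMaxY 1.1400 | tΔX 1.1547 tΔY 2.0000
    t=0.4965 [x] (2,5)
    t=1.1400 [y] (2,4)
    t=1.6512 [x] (1,4)
    t=2.8059 [x] (0,4) — stop
  → r_2 = 2.8059
beam 3: φ=0°, α=255°
  cosα=-0.2588 sinα=-0.9659 | (3,5) | tMaxX 1.6614 tMaxY 0.5901 | tΔX 3.8637 tΔY 1.0353
    t=0.5901 [y] (3,4)
    t=1.6254 [y] (3,3) — stop
  → r_3 = 1.6254
beam 4: φ=45°, α=300°
  cosα=0.5000 sinα=-0.8660 | (3,5) | tMaxX 1.1400 tMaxY 0.6582 | tΔX 2.0000 tΔY 1.1547
    t=0.6582 [y] (3,4)
    t=1.1400 [x] (4,4)
    t=1.8129 [y] (4,3) — stop
  → r_4 = 1.8129
beam 5: φ=90°, α=345°
  cosα=0.9659 sinα=-0.2588 | (3,5) | tMaxX 0.5901 tMaxY 2.2023 | tΔX 1.0353 tΔY 3.8637
    t=0.5901 [x] (4,5)
    t=1.6254 [x] (5,5) — stop
  → r_5 = 1.6254

ranges = [1.6614, 2.8059, 1.6254, 1.8129, 1.6254]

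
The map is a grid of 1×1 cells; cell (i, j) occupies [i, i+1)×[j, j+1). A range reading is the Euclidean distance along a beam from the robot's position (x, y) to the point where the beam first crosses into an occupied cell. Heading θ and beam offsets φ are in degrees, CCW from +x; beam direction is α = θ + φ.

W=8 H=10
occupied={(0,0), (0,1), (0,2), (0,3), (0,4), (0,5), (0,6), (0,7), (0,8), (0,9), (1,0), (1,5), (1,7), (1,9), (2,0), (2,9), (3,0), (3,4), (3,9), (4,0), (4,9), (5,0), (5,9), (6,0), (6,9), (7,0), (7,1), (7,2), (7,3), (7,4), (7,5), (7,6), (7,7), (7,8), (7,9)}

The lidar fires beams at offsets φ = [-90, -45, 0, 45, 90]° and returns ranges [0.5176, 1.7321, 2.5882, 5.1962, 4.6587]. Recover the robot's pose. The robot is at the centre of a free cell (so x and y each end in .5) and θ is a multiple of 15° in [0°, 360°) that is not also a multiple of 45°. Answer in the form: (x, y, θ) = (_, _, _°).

Candidates: 45 free-cell centres × 16 headings = 720 poses. Raycast each; keep the one whose scan matches to 4 dp.
  (2.5, 2.5, 105°): beam 1 = 4.6587 ≠ 0.5176 ✗
  (1.5, 8.5, 195°): beam 2 = 0.5774 ≠ 1.7321 ✗
  (3.5, 8.5, 345°): beam 1 = 7.7646 ≠ 0.5176 ✗
  (4.5, 4.5, 345°): beam 1 = 3.6235 ≠ 0.5176 ✗
  (2.5, 6.5, 150°): beam 1 = 2.8868 ≠ 0.5176 ✗
  …
  (2.5, 7.5, 285°): r_1=0.5176, r_2=1.7321, r_3=2.5882, r_4=5.1962, r_5=4.6587 — all match ✓
No second candidate reproduces the full scan.

(x, y, θ) = (2.5, 7.5, 285°)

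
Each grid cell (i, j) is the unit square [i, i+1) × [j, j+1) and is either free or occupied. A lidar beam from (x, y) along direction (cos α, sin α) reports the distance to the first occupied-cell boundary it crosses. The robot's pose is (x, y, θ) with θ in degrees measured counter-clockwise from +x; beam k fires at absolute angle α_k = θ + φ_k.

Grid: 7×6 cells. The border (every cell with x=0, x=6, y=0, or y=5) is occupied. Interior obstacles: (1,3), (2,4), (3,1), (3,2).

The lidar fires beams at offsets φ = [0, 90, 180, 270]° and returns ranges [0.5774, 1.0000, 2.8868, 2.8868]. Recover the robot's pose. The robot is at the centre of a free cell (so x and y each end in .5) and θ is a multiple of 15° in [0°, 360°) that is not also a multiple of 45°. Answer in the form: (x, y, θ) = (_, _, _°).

(x, y, θ) = (5.5, 3.5, 330°)

Enumerate (i+0.5, j+0.5, θ) over the 16 free cells and 16 admissible headings. For each, cast all 4 beams and compare to the given ranges.
  (5.5, 2.5, 150°): beam 1 = 3.0000 ≠ 0.5774 ✗
  (3.5, 3.5, 300°): beam 2 = 2.8868 ≠ 1.0000 ✗
  (5.5, 3.5, 15°): beam 1 = 0.5176 ≠ 0.5774 ✗
  (4.5, 1.5, 105°): beam 1 = 3.6235 ≠ 0.5774 ✗
  (2.5, 1.5, 210°): beam 1 = 1.0000 ≠ 0.5774 ✗
  …
  (5.5, 3.5, 330°): r_1=0.5774, r_2=1.0000, r_3=2.8868, r_4=2.8868 — all match ✓
Only this pose fits every beam.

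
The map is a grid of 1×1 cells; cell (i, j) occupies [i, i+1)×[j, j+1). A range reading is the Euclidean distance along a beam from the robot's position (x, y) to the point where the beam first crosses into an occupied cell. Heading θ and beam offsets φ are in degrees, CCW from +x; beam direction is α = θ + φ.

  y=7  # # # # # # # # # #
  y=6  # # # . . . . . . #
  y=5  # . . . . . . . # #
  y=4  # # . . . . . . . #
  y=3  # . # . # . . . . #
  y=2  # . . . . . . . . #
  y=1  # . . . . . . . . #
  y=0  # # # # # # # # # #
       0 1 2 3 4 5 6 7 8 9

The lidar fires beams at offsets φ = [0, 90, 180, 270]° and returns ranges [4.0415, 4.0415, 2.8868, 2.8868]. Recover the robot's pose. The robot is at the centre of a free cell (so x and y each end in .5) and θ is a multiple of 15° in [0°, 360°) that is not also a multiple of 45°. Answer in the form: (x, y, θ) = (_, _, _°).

Enumerate (i+0.5, j+0.5, θ) over the 42 free cells and 16 admissible headings. For each, cast all 4 beams and compare to the given ranges.
  (5.5, 5.5, 15°): beam 1 = 3.6235 ≠ 4.0415 ✗
  (6.5, 3.5, 165°): beam 1 = 1.5529 ≠ 4.0415 ✗
  (8.5, 2.5, 165°): beam 1 = 3.6235 ≠ 4.0415 ✗
  …
  (6.5, 4.5, 150°): r_1=4.0415, r_2=4.0415, r_3=2.8868, r_4=2.8868 — all match ✓
No second candidate reproduces the full scan.

(x, y, θ) = (6.5, 4.5, 150°)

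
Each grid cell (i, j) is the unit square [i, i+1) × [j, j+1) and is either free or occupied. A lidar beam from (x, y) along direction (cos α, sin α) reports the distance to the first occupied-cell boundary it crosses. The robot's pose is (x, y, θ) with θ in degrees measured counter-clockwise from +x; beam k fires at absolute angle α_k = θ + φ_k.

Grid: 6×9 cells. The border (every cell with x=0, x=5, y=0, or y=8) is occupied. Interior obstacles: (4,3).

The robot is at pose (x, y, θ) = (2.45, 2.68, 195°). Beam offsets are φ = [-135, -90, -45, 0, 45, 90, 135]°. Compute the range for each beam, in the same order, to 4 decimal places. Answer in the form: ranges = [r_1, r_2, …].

beam 1: φ=-135°, α=60°
  direction (0.5000, 0.8660); cell (2,2); t to first gridline: x 1.1000, y 0.3695 (then +2.0000 / +1.1547)
    (2,3) via y @ 0.3695
    (3,3) via x @ 1.1000
    (3,4) via y @ 1.5242
    (3,5) via y @ 2.6789
    (4,5) via x @ 3.1000
    (4,6) via y @ 3.8336
    (4,7) via y @ 4.9883
    (5,7) via x @ 5.1000  # hit
  → r_1 = 5.1000
beam 2: φ=-90°, α=105°
  direction (-0.2588, 0.9659); cell (2,2); t to first gridline: x 1.7387, y 0.3313 (then +3.8637 / +1.0353)
    (2,3) via y @ 0.3313
    (2,4) via y @ 1.3666
    (1,4) via x @ 1.7387
    (1,5) via y @ 2.4018
    (1,6) via y @ 3.4371
    (1,7) via y @ 4.4724
    (1,8) via y @ 5.5077  # hit
  → r_2 = 5.5077
beam 3: φ=-45°, α=150°
  direction (-0.8660, 0.5000); cell (2,2); t to first gridline: x 0.5196, y 0.6400 (then +1.1547 / +2.0000)
    (1,2) via x @ 0.5196
    (1,3) via y @ 0.6400
    (0,3) via x @ 1.6743  # hit
  → r_3 = 1.6743
beam 4: φ=0°, α=195°
  direction (-0.9659, -0.2588); cell (2,2); t to first gridline: x 0.4659, y 2.6273 (then +1.0353 / +3.8637)
    (1,2) via x @ 0.4659
    (0,2) via x @ 1.5012  # hit
  → r_4 = 1.5012
beam 5: φ=45°, α=240°
  direction (-0.5000, -0.8660); cell (2,2); t to first gridline: x 0.9000, y 0.7852 (then +2.0000 / +1.1547)
    (2,1) via y @ 0.7852
    (1,1) via x @ 0.9000
    (1,0) via y @ 1.9399  # hit
  → r_5 = 1.9399
beam 6: φ=90°, α=285°
  direction (0.2588, -0.9659); cell (2,2); t to first gridline: x 2.1250, y 0.7040 (then +3.8637 / +1.0353)
    (2,1) via y @ 0.7040
    (2,0) via y @ 1.7393  # hit
  → r_6 = 1.7393
beam 7: φ=135°, α=330°
  direction (0.8660, -0.5000); cell (2,2); t to first gridline: x 0.6351, y 1.3600 (then +1.1547 / +2.0000)
    (3,2) via x @ 0.6351
    (3,1) via y @ 1.3600
    (4,1) via x @ 1.7898
    (5,1) via x @ 2.9445  # hit
  → r_7 = 2.9445

ranges = [5.1000, 5.5077, 1.6743, 1.5012, 1.9399, 1.7393, 2.9445]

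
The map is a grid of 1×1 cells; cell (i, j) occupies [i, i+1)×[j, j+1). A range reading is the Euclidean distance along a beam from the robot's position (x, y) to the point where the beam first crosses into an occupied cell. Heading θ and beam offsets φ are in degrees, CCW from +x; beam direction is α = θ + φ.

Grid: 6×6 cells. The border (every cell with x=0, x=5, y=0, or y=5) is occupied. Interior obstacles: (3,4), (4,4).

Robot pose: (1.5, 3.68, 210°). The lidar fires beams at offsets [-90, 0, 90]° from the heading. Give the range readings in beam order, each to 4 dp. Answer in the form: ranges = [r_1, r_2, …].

beam 1: φ=-90°, α=120°
  d=(-0.5000,0.8660)  start (1,3)  tX=1.0000 tY=0.3695  stride 1/|dx|=2.0000 1/|dy|=1.1547
    cross y-line → (1,4), t=0.3695
    cross x-line → (0,4), t=1.0000 (wall)
  → r_1 = 1.0000
beam 2: φ=0°, α=210°
  d=(-0.8660,-0.5000)  start (1,3)  tX=0.5774 tY=1.3600  stride 1/|dx|=1.1547 1/|dy|=2.0000
    cross x-line → (0,3), t=0.5774 (wall)
  → r_2 = 0.5774
beam 3: φ=90°, α=300°
  d=(0.5000,-0.8660)  start (1,3)  tX=1.0000 tY=0.7852  stride 1/|dx|=2.0000 1/|dy|=1.1547
    cross y-line → (1,2), t=0.7852
    cross x-line → (2,2), t=1.0000
    cross y-line → (2,1), t=1.9399
    cross x-line → (3,1), t=3.0000
    cross y-line → (3,0), t=3.0946 (wall)
  → r_3 = 3.0946

ranges = [1.0000, 0.5774, 3.0946]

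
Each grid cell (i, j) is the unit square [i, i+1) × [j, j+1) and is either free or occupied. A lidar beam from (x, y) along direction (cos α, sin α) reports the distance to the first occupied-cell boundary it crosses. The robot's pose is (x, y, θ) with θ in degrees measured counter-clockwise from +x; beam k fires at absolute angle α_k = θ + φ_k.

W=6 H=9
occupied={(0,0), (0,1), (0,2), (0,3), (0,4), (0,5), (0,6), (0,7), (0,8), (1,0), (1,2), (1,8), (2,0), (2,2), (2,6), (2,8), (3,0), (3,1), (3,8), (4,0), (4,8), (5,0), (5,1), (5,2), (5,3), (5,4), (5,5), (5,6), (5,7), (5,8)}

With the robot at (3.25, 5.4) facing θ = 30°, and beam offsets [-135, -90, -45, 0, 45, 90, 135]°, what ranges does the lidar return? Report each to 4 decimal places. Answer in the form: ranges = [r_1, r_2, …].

ranges = [2.4847, 3.5000, 1.8117, 2.0207, 2.6917, 0.6928, 2.3294]

beam 1: φ=-135°, α=255°
  d=(-0.2588,-0.9659)  start (3,5)  tX=0.9659 tY=0.4141  stride 1/|dx|=3.8637 1/|dy|=1.0353
    cross y-line → (3,4), t=0.4141
    cross x-line → (2,4), t=0.9659
    cross y-line → (2,3), t=1.4494
    cross y-line → (2,2), t=2.4847 (wall)
  → r_1 = 2.4847
beam 2: φ=-90°, α=300°
  d=(0.5000,-0.8660)  start (3,5)  tX=1.5000 tY=0.4619  stride 1/|dx|=2.0000 1/|dy|=1.1547
    cross y-line → (3,4), t=0.4619
    cross x-line → (4,4), t=1.5000
    cross y-line → (4,3), t=1.6166
    cross y-line → (4,2), t=2.7713
    cross x-line → (5,2), t=3.5000 (wall)
  → r_2 = 3.5000
beam 3: φ=-45°, α=345°
  d=(0.9659,-0.2588)  start (3,5)  tX=0.7765 tY=1.5455  stride 1/|dx|=1.0353 1/|dy|=3.8637
    cross x-line → (4,5), t=0.7765
    cross y-line → (4,4), t=1.5455
    cross x-line → (5,4), t=1.8117 (wall)
  → r_3 = 1.8117
beam 4: φ=0°, α=30°
  d=(0.8660,0.5000)  start (3,5)  tX=0.8660 tY=1.2000  stride 1/|dx|=1.1547 1/|dy|=2.0000
    cross x-line → (4,5), t=0.8660
    cross y-line → (4,6), t=1.2000
    cross x-line → (5,6), t=2.0207 (wall)
  → r_4 = 2.0207
beam 5: φ=45°, α=75°
  d=(0.2588,0.9659)  start (3,5)  tX=2.8978 tY=0.6212  stride 1/|dx|=3.8637 1/|dy|=1.0353
    cross y-line → (3,6), t=0.6212
    cross y-line → (3,7), t=1.6564
    cross y-line → (3,8), t=2.6917 (wall)
  → r_5 = 2.6917
beam 6: φ=90°, α=120°
  d=(-0.5000,0.8660)  start (3,5)  tX=0.5000 tY=0.6928  stride 1/|dx|=2.0000 1/|dy|=1.1547
    cross x-line → (2,5), t=0.5000
    cross y-line → (2,6), t=0.6928 (wall)
  → r_6 = 0.6928
beam 7: φ=135°, α=165°
  d=(-0.9659,0.2588)  start (3,5)  tX=0.2588 tY=2.3182  stride 1/|dx|=1.0353 1/|dy|=3.8637
    cross x-line → (2,5), t=0.2588
    cross x-line → (1,5), t=1.2941
    cross y-line → (1,6), t=2.3182
    cross x-line → (0,6), t=2.3294 (wall)
  → r_7 = 2.3294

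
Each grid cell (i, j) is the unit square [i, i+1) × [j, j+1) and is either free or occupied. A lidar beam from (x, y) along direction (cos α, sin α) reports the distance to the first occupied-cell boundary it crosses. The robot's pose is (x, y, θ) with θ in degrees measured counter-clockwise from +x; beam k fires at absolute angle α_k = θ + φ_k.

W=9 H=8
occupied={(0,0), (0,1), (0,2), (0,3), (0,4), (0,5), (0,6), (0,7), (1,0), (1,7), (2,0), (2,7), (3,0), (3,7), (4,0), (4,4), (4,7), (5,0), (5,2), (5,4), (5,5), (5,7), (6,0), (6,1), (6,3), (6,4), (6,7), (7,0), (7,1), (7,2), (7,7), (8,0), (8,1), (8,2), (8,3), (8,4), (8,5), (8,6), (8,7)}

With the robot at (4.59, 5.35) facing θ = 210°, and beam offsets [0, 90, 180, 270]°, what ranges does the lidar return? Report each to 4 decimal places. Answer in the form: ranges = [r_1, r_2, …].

ranges = [4.1454, 0.4041, 0.4734, 1.9053]

beam 1: φ=0°, α=210°
  direction (-0.8660, -0.5000); cell (4,5); t to first gridline: x 0.6813, y 0.7000 (then +1.1547 / +2.0000)
    (3,5) via x @ 0.6813
    (3,4) via y @ 0.7000
    (2,4) via x @ 1.8360
    (2,3) via y @ 2.7000
    (1,3) via x @ 2.9907
    (0,3) via x @ 4.1454  # hit
  → r_1 = 4.1454
beam 2: φ=90°, α=300°
  direction (0.5000, -0.8660); cell (4,5); t to first gridline: x 0.8200, y 0.4041 (then +2.0000 / +1.1547)
    (4,4) via y @ 0.4041  # hit
  → r_2 = 0.4041
beam 3: φ=180°, α=30°
  direction (0.8660, 0.5000); cell (4,5); t to first gridline: x 0.4734, y 1.3000 (then +1.1547 / +2.0000)
    (5,5) via x @ 0.4734  # hit
  → r_3 = 0.4734
beam 4: φ=270°, α=120°
  direction (-0.5000, 0.8660); cell (4,5); t to first gridline: x 1.1800, y 0.7506 (then +2.0000 / +1.1547)
    (4,6) via y @ 0.7506
    (3,6) via x @ 1.1800
    (3,7) via y @ 1.9053  # hit
  → r_4 = 1.9053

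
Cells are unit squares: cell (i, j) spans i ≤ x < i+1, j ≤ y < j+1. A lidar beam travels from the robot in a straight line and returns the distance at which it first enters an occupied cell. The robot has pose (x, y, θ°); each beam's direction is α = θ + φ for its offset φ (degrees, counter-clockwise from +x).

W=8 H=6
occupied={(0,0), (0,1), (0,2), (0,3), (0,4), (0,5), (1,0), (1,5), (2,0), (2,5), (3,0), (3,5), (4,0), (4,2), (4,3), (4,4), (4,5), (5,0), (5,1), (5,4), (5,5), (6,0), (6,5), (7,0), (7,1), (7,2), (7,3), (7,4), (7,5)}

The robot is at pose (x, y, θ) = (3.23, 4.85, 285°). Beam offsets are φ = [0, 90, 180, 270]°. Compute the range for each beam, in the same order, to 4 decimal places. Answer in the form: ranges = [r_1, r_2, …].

ranges = [3.9858, 0.5796, 0.1553, 2.3087]

beam 1: φ=0°, α=285°
  cosα=0.2588 sinα=-0.9659 | (3,4) | tMaxX 2.9751 tMaxY 0.8800 | tΔX 3.8637 tΔY 1.0353
    t=0.8800 [y] (3,3)
    t=1.9153 [y] (3,2)
    t=2.9505 [y] (3,1)
    t=2.9751 [x] (4,1)
    t=3.9858 [y] (4,0) — stop
  → r_1 = 3.9858
beam 2: φ=90°, α=15°
  cosα=0.9659 sinα=0.2588 | (3,4) | tMaxX 0.7972 tMaxY 0.5796 | tΔX 1.0353 tΔY 3.8637
    t=0.5796 [y] (3,5) — stop
  → r_2 = 0.5796
beam 3: φ=180°, α=105°
  cosα=-0.2588 sinα=0.9659 | (3,4) | tMaxX 0.8887 tMaxY 0.1553 | tΔX 3.8637 tΔY 1.0353
    t=0.1553 [y] (3,5) — stop
  → r_3 = 0.1553
beam 4: φ=270°, α=195°
  cosα=-0.9659 sinα=-0.2588 | (3,4) | tMaxX 0.2381 tMaxY 3.2841 | tΔX 1.0353 tΔY 3.8637
    t=0.2381 [x] (2,4)
    t=1.2734 [x] (1,4)
    t=2.3087 [x] (0,4) — stop
  → r_4 = 2.3087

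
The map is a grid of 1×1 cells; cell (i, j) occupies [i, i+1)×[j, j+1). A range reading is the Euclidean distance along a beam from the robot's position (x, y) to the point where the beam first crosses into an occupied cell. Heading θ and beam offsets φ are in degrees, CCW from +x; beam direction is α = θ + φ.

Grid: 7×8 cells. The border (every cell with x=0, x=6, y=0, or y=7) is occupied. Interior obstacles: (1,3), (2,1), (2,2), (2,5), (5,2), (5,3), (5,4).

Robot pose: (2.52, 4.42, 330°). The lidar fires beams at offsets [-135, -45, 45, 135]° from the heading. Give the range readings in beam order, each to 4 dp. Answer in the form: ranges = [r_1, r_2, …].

beam 1: φ=-135°, α=195°
  dir = (cos 195°, sin 195°) = (-0.9659, -0.2588); from cell (2,4)
  next x-line at t=0.5383, next y-line at t=1.6228; Δt_x=1.0353, Δt_y=3.8637
    x: enter (1,4) at t=0.5383
    x: enter (0,4) at t=1.5736 ← occupied
  → r_1 = 1.5736
beam 2: φ=-45°, α=285°
  dir = (cos 285°, sin 285°) = (0.2588, -0.9659); from cell (2,4)
  next x-line at t=1.8546, next y-line at t=0.4348; Δt_x=3.8637, Δt_y=1.0353
    y: enter (2,3) at t=0.4348
    y: enter (2,2) at t=1.4701 ← occupied
  → r_2 = 1.4701
beam 3: φ=45°, α=15°
  dir = (cos 15°, sin 15°) = (0.9659, 0.2588); from cell (2,4)
  next x-line at t=0.4969, next y-line at t=2.2409; Δt_x=1.0353, Δt_y=3.8637
    x: enter (3,4) at t=0.4969
    x: enter (4,4) at t=1.5322
    y: enter (4,5) at t=2.2409
    x: enter (5,5) at t=2.5675
    x: enter (6,5) at t=3.6028 ← occupied
  → r_3 = 3.6028
beam 4: φ=135°, α=105°
  dir = (cos 105°, sin 105°) = (-0.2588, 0.9659); from cell (2,4)
  next x-line at t=2.0091, next y-line at t=0.6005; Δt_x=3.8637, Δt_y=1.0353
    y: enter (2,5) at t=0.6005 ← occupied
  → r_4 = 0.6005

ranges = [1.5736, 1.4701, 3.6028, 0.6005]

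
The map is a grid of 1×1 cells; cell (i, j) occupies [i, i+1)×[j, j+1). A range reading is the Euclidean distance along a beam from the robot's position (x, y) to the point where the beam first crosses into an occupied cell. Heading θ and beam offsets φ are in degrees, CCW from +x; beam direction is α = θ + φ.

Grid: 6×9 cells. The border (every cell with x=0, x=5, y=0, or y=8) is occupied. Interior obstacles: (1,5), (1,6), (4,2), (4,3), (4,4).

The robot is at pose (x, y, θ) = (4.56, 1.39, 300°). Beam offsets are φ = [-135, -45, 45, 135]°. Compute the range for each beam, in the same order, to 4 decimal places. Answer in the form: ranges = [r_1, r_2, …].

beam 1: φ=-135°, α=165°
  direction (-0.9659, 0.2588); cell (4,1); t to first gridline: x 0.5798, y 2.3569 (then +1.0353 / +3.8637)
    (3,1) via x @ 0.5798
    (2,1) via x @ 1.6150
    (2,2) via y @ 2.3569
    (1,2) via x @ 2.6503
    (0,2) via x @ 3.6856  # hit
  → r_1 = 3.6856
beam 2: φ=-45°, α=255°
  direction (-0.2588, -0.9659); cell (4,1); t to first gridline: x 2.1637, y 0.4038 (then +3.8637 / +1.0353)
    (4,0) via y @ 0.4038  # hit
  → r_2 = 0.4038
beam 3: φ=45°, α=345°
  direction (0.9659, -0.2588); cell (4,1); t to first gridline: x 0.4555, y 1.5068 (then +1.0353 / +3.8637)
    (5,1) via x @ 0.4555  # hit
  → r_3 = 0.4555
beam 4: φ=135°, α=75°
  direction (0.2588, 0.9659); cell (4,1); t to first gridline: x 1.7000, y 0.6315 (then +3.8637 / +1.0353)
    (4,2) via y @ 0.6315  # hit
  → r_4 = 0.6315

ranges = [3.6856, 0.4038, 0.4555, 0.6315]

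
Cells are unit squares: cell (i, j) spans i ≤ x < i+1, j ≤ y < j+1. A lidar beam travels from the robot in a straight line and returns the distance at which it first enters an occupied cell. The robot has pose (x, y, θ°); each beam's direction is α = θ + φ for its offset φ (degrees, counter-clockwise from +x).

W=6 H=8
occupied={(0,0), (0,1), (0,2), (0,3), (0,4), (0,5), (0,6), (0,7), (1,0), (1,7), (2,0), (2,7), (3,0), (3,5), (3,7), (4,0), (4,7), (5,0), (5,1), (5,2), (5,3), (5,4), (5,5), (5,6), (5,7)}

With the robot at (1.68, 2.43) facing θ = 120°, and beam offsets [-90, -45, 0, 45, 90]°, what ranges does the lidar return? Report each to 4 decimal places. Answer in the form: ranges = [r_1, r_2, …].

ranges = [3.8336, 4.7312, 1.3600, 0.7040, 0.7852]

beam 1: φ=-90°, α=30°
  direction (0.8660, 0.5000); cell (1,2); t to first gridline: x 0.3695, y 1.1400 (then +1.1547 / +2.0000)
    (2,2) via x @ 0.3695
    (2,3) via y @ 1.1400
    (3,3) via x @ 1.5242
    (4,3) via x @ 2.6789
    (4,4) via y @ 3.1400
    (5,4) via x @ 3.8336  # hit
  → r_1 = 3.8336
beam 2: φ=-45°, α=75°
  direction (0.2588, 0.9659); cell (1,2); t to first gridline: x 1.2364, y 0.5901 (then +3.8637 / +1.0353)
    (1,3) via y @ 0.5901
    (2,3) via x @ 1.2364
    (2,4) via y @ 1.6254
    (2,5) via y @ 2.6607
    (2,6) via y @ 3.6959
    (2,7) via y @ 4.7312  # hit
  → r_2 = 4.7312
beam 3: φ=0°, α=120°
  direction (-0.5000, 0.8660); cell (1,2); t to first gridline: x 1.3600, y 0.6582 (then +2.0000 / +1.1547)
    (1,3) via y @ 0.6582
    (0,3) via x @ 1.3600  # hit
  → r_3 = 1.3600
beam 4: φ=45°, α=165°
  direction (-0.9659, 0.2588); cell (1,2); t to first gridline: x 0.7040, y 2.2023 (then +1.0353 / +3.8637)
    (0,2) via x @ 0.7040  # hit
  → r_4 = 0.7040
beam 5: φ=90°, α=210°
  direction (-0.8660, -0.5000); cell (1,2); t to first gridline: x 0.7852, y 0.8600 (then +1.1547 / +2.0000)
    (0,2) via x @ 0.7852  # hit
  → r_5 = 0.7852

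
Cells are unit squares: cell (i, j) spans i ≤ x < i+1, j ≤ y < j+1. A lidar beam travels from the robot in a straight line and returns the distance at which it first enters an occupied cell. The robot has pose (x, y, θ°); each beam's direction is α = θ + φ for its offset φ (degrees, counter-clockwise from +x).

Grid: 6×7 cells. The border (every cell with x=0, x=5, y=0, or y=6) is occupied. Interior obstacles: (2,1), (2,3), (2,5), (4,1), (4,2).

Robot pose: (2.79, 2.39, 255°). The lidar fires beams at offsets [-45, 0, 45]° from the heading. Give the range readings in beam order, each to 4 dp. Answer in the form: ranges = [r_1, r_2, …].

beam 1: φ=-45°, α=210°
  d=(-0.8660,-0.5000)  start (2,2)  tX=0.9122 tY=0.7800  stride 1/|dx|=1.1547 1/|dy|=2.0000
    cross y-line → (2,1), t=0.7800 (wall)
  → r_1 = 0.7800
beam 2: φ=0°, α=255°
  d=(-0.2588,-0.9659)  start (2,2)  tX=3.0523 tY=0.4038  stride 1/|dx|=3.8637 1/|dy|=1.0353
    cross y-line → (2,1), t=0.4038 (wall)
  → r_2 = 0.4038
beam 3: φ=45°, α=300°
  d=(0.5000,-0.8660)  start (2,2)  tX=0.4200 tY=0.4503  stride 1/|dx|=2.0000 1/|dy|=1.1547
    cross x-line → (3,2), t=0.4200
    cross y-line → (3,1), t=0.4503
    cross y-line → (3,0), t=1.6050 (wall)
  → r_3 = 1.6050

ranges = [0.7800, 0.4038, 1.6050]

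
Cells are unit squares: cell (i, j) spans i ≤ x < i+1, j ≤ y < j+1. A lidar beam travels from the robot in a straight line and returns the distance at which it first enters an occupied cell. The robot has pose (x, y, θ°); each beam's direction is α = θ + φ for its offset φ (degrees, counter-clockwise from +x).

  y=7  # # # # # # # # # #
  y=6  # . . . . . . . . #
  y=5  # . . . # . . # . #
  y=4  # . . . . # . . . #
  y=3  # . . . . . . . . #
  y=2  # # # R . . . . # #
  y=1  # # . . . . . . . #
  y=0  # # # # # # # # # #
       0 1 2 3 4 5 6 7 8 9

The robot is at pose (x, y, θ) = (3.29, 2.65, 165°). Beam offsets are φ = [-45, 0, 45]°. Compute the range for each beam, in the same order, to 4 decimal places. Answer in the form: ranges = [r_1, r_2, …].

beam 1: φ=-45°, α=120°
  direction (-0.5000, 0.8660); cell (3,2); t to first gridline: x 0.5800, y 0.4041 (then +2.0000 / +1.1547)
    (3,3) via y @ 0.4041
    (2,3) via x @ 0.5800
    (2,4) via y @ 1.5588
    (1,4) via x @ 2.5800
    (1,5) via y @ 2.7135
    (1,6) via y @ 3.8682
    (0,6) via x @ 4.5800  # hit
  → r_1 = 4.5800
beam 2: φ=0°, α=165°
  direction (-0.9659, 0.2588); cell (3,2); t to first gridline: x 0.3002, y 1.3523 (then +1.0353 / +3.8637)
    (2,2) via x @ 0.3002  # hit
  → r_2 = 0.3002
beam 3: φ=45°, α=210°
  direction (-0.8660, -0.5000); cell (3,2); t to first gridline: x 0.3349, y 1.3000 (then +1.1547 / +2.0000)
    (2,2) via x @ 0.3349  # hit
  → r_3 = 0.3349

ranges = [4.5800, 0.3002, 0.3349]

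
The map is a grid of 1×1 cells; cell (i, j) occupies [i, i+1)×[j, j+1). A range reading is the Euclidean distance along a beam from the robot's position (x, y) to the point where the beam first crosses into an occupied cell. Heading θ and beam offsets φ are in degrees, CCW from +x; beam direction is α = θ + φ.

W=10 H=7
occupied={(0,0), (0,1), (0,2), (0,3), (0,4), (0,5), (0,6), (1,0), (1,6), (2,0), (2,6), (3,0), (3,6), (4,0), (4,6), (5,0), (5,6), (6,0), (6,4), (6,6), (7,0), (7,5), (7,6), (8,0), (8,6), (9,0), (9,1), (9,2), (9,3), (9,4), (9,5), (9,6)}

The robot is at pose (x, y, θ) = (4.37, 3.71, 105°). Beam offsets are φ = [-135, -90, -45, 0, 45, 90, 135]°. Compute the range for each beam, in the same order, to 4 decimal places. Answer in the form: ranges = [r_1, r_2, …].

ranges = [5.3463, 1.6875, 2.6443, 2.3708, 3.8913, 3.4889, 3.1292]

beam 1: φ=-135°, α=330°
  dir = (cos 330°, sin 330°) = (0.8660, -0.5000); from cell (4,3)
  next x-line at t=0.7275, next y-line at t=1.4200; Δt_x=1.1547, Δt_y=2.0000
    x: enter (5,3) at t=0.7275
    y: enter (5,2) at t=1.4200
    x: enter (6,2) at t=1.8822
    x: enter (7,2) at t=3.0369
    y: enter (7,1) at t=3.4200
    x: enter (8,1) at t=4.1916
    x: enter (9,1) at t=5.3463 ← occupied
  → r_1 = 5.3463
beam 2: φ=-90°, α=15°
  dir = (cos 15°, sin 15°) = (0.9659, 0.2588); from cell (4,3)
  next x-line at t=0.6522, next y-line at t=1.1205; Δt_x=1.0353, Δt_y=3.8637
    x: enter (5,3) at t=0.6522
    y: enter (5,4) at t=1.1205
    x: enter (6,4) at t=1.6875 ← occupied
  → r_2 = 1.6875
beam 3: φ=-45°, α=60°
  dir = (cos 60°, sin 60°) = (0.5000, 0.8660); from cell (4,3)
  next x-line at t=1.2600, next y-line at t=0.3349; Δt_x=2.0000, Δt_y=1.1547
    y: enter (4,4) at t=0.3349
    x: enter (5,4) at t=1.2600
    y: enter (5,5) at t=1.4896
    y: enter (5,6) at t=2.6443 ← occupied
  → r_3 = 2.6443
beam 4: φ=0°, α=105°
  dir = (cos 105°, sin 105°) = (-0.2588, 0.9659); from cell (4,3)
  next x-line at t=1.4296, next y-line at t=0.3002; Δt_x=3.8637, Δt_y=1.0353
    y: enter (4,4) at t=0.3002
    y: enter (4,5) at t=1.3355
    x: enter (3,5) at t=1.4296
    y: enter (3,6) at t=2.3708 ← occupied
  → r_4 = 2.3708
beam 5: φ=45°, α=150°
  dir = (cos 150°, sin 150°) = (-0.8660, 0.5000); from cell (4,3)
  next x-line at t=0.4272, next y-line at t=0.5800; Δt_x=1.1547, Δt_y=2.0000
    x: enter (3,3) at t=0.4272
    y: enter (3,4) at t=0.5800
    x: enter (2,4) at t=1.5819
    y: enter (2,5) at t=2.5800
    x: enter (1,5) at t=2.7366
    x: enter (0,5) at t=3.8913 ← occupied
  → r_5 = 3.8913
beam 6: φ=90°, α=195°
  dir = (cos 195°, sin 195°) = (-0.9659, -0.2588); from cell (4,3)
  next x-line at t=0.3831, next y-line at t=2.7432; Δt_x=1.0353, Δt_y=3.8637
    x: enter (3,3) at t=0.3831
    x: enter (2,3) at t=1.4183
    x: enter (1,3) at t=2.4536
    y: enter (1,2) at t=2.7432
    x: enter (0,2) at t=3.4889 ← occupied
  → r_6 = 3.4889
beam 7: φ=135°, α=240°
  dir = (cos 240°, sin 240°) = (-0.5000, -0.8660); from cell (4,3)
  next x-line at t=0.7400, next y-line at t=0.8198; Δt_x=2.0000, Δt_y=1.1547
    x: enter (3,3) at t=0.7400
    y: enter (3,2) at t=0.8198
    y: enter (3,1) at t=1.9745
    x: enter (2,1) at t=2.7400
    y: enter (2,0) at t=3.1292 ← occupied
  → r_7 = 3.1292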